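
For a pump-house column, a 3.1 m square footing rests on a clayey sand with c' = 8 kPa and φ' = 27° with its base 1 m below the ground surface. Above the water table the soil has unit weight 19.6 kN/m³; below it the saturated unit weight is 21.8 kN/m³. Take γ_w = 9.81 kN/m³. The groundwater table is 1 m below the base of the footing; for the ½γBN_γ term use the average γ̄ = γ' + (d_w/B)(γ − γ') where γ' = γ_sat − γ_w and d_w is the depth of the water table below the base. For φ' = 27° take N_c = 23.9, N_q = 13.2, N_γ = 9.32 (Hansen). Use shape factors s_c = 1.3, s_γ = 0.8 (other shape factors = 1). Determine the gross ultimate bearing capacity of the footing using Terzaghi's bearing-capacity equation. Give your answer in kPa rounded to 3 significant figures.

q = γ·D_f = 19.6 × 1 = 19.6 kPa.
γ' = 11.99 kN/m³; averaging over the depth B below the base, γ̄ = γ' + (d_w/B)(γ − γ') = 14.445 kN/m³.
c·N_c·s_c = 8 × 23.9 × 1.3 = 248.56 kPa
q·N_q = 19.6 × 13.2 = 258.72 kPa
0.5·γ·B·N_γ·s_γ = 0.5 × 14.445 × 3.1 × 9.32 × 0.8 = 166.94 kPa
q_ult = 248.56 + 258.72 + 166.94 = 674.22 kPa.

q_ult ≈ 674 kPa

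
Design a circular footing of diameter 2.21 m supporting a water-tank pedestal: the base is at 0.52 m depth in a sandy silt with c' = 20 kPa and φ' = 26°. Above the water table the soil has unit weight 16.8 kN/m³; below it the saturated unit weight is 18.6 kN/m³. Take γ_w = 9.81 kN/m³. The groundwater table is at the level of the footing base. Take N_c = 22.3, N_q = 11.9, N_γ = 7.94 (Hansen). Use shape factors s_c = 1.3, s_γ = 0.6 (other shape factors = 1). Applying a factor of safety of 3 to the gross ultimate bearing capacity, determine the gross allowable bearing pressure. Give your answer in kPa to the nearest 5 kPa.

Overburden at base level: q = 16.8 × 0.52 = 8.736 kPa.
Below the base the soil is submerged, so the ½γBN_γ term uses γ' = 18.6 − 9.81 = 8.79 kN/m³.
Cohesion term c·N_c·s_c = 20 × 22.3 × 1.3 = 579.8 kPa; surcharge term q·N_q = 8.736 × 11.9 = 103.96 kPa; self-weight term 0.5·γ·B·N_γ·s_γ = 0.5 × 8.79 × 2.21 × 7.94 × 0.6 = 46.272 kPa.
q_ult = 579.8 + 103.96 + 46.272 = 730.03 kPa.
q_all = q_ult / FS = 730.03 / 3 = 243.34 kPa.

q_all ≈ 245 kPa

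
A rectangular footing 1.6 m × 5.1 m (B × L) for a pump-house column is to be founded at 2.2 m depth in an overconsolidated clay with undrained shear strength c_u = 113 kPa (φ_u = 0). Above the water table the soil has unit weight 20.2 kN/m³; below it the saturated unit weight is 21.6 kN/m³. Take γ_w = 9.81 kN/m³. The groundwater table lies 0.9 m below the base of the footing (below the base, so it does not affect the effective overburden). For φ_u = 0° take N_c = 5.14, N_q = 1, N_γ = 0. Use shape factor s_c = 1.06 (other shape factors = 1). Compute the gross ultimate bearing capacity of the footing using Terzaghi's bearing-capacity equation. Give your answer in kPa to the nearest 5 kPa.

q_ult ≈ 660 kPa

Overburden at base level: q = 20.2 × 2.2 = 44.44 kPa.
Cohesion term c·N_c·s_c = 113 × 5.14 × 1.06 = 615.67 kPa; surcharge term q·N_q = 44.44 × 1 = 44.44 kPa.
q_ult = 615.67 + 44.44 = 660.11 kPa.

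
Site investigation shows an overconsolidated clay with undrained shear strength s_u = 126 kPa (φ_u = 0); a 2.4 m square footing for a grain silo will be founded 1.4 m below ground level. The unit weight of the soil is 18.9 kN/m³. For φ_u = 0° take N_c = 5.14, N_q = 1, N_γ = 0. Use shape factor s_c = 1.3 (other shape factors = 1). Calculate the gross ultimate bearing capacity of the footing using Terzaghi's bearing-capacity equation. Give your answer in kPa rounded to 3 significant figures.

q_ult ≈ 868 kPa

Effective surcharge at the founding depth q = γ·D_f = 18.9 × 1.4 = 26.46 kPa.
q_ult = c·N_c·s_c + q·N_q
     = 126 × 5.14 × 1.3 + 26.46 × 1
     = 841.93 + 26.46 = 868.39 kPa.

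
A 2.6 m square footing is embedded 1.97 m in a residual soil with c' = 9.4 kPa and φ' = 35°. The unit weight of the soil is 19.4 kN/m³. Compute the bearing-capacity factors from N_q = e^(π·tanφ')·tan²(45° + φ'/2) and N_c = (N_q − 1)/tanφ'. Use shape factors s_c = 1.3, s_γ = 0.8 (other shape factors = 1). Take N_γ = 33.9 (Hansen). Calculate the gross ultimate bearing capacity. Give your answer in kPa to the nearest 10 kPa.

tan35° = 0.7002, so N_q = e^(π×0.7002)·tan²(62.5°) = 9.023 × 3.69 = 33.3.
N_c = (33.3 − 1)/tan35° = 46.12.
Overburden at base level: q = 19.4 × 1.97 = 38.218 kPa.
Cohesion term c·N_c·s_c = 9.4 × 46.124 × 1.3 = 563.63 kPa; surcharge term q·N_q = 38.218 × 33.296 = 1272.5 kPa; self-weight term 0.5·γ·B·N_γ·s_γ = 0.5 × 19.4 × 2.6 × 33.9 × 0.8 = 683.97 kPa.
q_ult = 563.63 + 1272.5 + 683.97 = 2520.1 kPa.

q_ult ≈ 2520 kPa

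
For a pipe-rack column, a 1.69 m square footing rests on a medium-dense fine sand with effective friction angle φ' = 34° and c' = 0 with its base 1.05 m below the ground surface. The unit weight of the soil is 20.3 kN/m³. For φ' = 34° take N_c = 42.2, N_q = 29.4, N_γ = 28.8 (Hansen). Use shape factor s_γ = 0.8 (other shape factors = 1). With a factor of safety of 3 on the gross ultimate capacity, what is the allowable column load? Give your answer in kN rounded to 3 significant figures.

q = γ·D_f = 20.3 × 1.05 = 21.315 kPa.
q·N_q = 21.315 × 29.4 = 626.66 kPa
0.5·γ·B·N_γ·s_γ = 0.5 × 20.3 × 1.69 × 28.8 × 0.8 = 395.22 kPa
q_ult = 626.66 + 395.22 = 1021.9 kPa.
Gross allowable pressure q_all = 1021.9 / 3 = 340.63 kPa.
Footing area = 2.8561 m², so allowable column load = 340.63 × 2.8561 = 972.86 kN.

P_all ≈ 973 kN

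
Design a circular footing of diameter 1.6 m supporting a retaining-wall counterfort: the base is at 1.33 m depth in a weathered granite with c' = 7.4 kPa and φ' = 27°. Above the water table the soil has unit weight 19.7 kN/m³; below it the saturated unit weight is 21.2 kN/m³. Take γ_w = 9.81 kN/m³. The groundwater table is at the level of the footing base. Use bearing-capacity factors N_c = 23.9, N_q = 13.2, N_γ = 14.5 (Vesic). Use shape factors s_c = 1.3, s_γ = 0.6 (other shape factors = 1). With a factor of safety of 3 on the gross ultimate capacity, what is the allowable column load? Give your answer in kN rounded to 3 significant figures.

q = γ·D_f = 19.7 × 1.33 = 26.201 kPa.
For the ½γBN_γ term take γ' = 21.2 − 9.81 = 11.39 kN/m³ (soil below base is submerged).
c·N_c·s_c = 7.4 × 23.9 × 1.3 = 229.92 kPa
q·N_q = 26.201 × 13.2 = 345.85 kPa
0.5·γ·B·N_γ·s_γ = 0.5 × 11.39 × 1.6 × 14.5 × 0.6 = 79.274 kPa
q_ult = 229.92 + 345.85 + 79.274 = 655.05 kPa.
Gross allowable pressure q_all = 655.05 / 3 = 218.35 kPa.
Footing area = 2.0106 m², so allowable column load = 218.35 × 2.0106 = 439.01 kN.

P_all ≈ 439 kN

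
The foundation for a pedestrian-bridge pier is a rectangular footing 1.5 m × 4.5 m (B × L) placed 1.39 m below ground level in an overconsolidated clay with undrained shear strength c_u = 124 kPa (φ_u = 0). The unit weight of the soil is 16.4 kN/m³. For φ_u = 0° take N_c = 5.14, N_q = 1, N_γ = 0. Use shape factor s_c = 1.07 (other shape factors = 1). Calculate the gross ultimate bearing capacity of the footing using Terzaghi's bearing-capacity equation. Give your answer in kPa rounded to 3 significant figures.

Overburden at base level: q = 16.4 × 1.39 = 22.796 kPa.
Cohesion term c·N_c·s_c = 124 × 5.14 × 1.07 = 681.98 kPa; surcharge term q·N_q = 22.796 × 1 = 22.796 kPa.
q_ult = 681.98 + 22.796 = 704.77 kPa.

q_ult ≈ 705 kPa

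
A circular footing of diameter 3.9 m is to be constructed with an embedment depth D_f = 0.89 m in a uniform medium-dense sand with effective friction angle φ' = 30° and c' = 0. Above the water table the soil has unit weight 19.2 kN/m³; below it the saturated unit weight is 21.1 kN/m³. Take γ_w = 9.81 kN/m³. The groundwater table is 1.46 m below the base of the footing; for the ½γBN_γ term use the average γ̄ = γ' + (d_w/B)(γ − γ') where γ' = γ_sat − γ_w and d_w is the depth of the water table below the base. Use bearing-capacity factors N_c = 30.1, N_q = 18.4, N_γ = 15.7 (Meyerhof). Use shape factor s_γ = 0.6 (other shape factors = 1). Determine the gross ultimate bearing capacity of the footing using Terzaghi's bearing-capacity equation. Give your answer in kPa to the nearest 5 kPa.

q_ult ≈ 575 kPa

Overburden at base level: q = 19.2 × 0.89 = 17.088 kPa.
The water table is 1.46 m below the base (< B = 3.9 m), so the ½γBN_γ term uses γ̄ = γ' + (d_w/B)(γ − γ') = 11.29 + (1.46/3.9)(19.2 − 11.29) = 14.251 kN/m³.
Surcharge term q·N_q = 17.088 × 18.4 = 314.42 kPa; self-weight term 0.5·γ·B·N_γ·s_γ = 0.5 × 14.251 × 3.9 × 15.7 × 0.6 = 261.78 kPa.
q_ult = 314.42 + 261.78 = 576.2 kPa.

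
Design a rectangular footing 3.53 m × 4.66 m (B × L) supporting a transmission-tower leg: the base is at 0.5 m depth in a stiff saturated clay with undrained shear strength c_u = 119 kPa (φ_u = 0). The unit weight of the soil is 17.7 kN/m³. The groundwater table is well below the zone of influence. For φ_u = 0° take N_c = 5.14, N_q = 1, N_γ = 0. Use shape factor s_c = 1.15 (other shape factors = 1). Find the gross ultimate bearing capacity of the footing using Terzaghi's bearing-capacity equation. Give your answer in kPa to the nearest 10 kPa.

q = γ·D_f = 17.7 × 0.5 = 8.85 kPa.
c·N_c·s_c = 119 × 5.14 × 1.15 = 703.41 kPa
q·N_q = 8.85 × 1 = 8.85 kPa
q_ult = 703.41 + 8.85 = 712.26 kPa.

q_ult ≈ 710 kPa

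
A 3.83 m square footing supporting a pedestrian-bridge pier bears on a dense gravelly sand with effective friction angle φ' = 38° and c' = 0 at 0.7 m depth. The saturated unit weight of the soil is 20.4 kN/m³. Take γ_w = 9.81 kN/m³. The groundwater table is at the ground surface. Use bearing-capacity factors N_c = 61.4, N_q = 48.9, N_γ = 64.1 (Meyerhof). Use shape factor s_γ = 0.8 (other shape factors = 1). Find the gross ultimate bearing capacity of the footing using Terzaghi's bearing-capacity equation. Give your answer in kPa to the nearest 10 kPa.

Water table at ground surface, so effective unit weight γ' = 20.4 − 9.81 = 10.59 kN/m³ is used throughout; overburden q = 10.59 × 0.7 = 7.413 kPa; the same γ' applies in the ½γBN_γ term.
Surcharge term q·N_q = 7.413 × 48.9 = 362.5 kPa; self-weight term 0.5·γ·B·N_γ·s_γ = 0.5 × 10.59 × 3.83 × 64.1 × 0.8 = 1040 kPa.
q_ult = 362.5 + 1040 = 1402.4 kPa.

q_ult ≈ 1400 kPa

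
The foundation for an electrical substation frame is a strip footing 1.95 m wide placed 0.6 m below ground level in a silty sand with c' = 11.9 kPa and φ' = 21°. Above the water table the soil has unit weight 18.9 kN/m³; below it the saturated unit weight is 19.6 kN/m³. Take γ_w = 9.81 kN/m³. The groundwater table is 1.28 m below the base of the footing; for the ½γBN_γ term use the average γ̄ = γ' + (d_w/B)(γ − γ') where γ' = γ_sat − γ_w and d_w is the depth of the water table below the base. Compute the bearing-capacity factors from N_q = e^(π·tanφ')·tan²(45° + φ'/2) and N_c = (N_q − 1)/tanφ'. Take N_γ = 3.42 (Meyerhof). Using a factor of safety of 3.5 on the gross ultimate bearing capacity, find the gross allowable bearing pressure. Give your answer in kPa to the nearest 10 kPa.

N_q = e^(π·tan21°)·tan²(55.5°) = 7.07; N_c = (N_q − 1)/tanφ' = 15.81.
Effective surcharge at the founding depth q = γ·D_f = 18.9 × 0.6 = 11.34 kPa.
With d_w = 1.28 m < B, γ̄ = 9.79 + (1.28/1.95) × (18.9 − 9.79) = 15.77 kN/m³.
q_ult = c·N_c + q·N_q + 0.5·γ·B·N_γ
     = 11.9 × 15.815 + 11.34 × 7.0708 + 0.5 × 15.77 × 1.95 × 3.42
     = 188.2 + 80.182 + 52.585 = 320.96 kPa.
q_all = 320.96 / 3.5 = 91.704 kPa.

q_all ≈ 90 kPa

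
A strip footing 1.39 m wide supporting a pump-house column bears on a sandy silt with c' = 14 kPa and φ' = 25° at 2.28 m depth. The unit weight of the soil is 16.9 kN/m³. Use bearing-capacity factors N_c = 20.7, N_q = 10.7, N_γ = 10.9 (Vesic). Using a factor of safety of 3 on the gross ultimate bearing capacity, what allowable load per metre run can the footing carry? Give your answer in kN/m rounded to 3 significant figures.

≈ 385 kN/m

Effective surcharge at the founding depth q = γ·D_f = 16.9 × 2.28 = 38.532 kPa.
q_ult = c·N_c + q·N_q + 0.5·γ·B·N_γ
     = 14 × 20.7 + 38.532 × 10.7 + 0.5 × 16.9 × 1.39 × 10.9
     = 289.8 + 412.29 + 128.03 = 830.12 kPa.
Gross allowable pressure q_all = 830.12 / 3 = 276.71 kPa.
Allowable wall load = q_all × B = 276.71 × 1.39 = 384.62 kN per metre run.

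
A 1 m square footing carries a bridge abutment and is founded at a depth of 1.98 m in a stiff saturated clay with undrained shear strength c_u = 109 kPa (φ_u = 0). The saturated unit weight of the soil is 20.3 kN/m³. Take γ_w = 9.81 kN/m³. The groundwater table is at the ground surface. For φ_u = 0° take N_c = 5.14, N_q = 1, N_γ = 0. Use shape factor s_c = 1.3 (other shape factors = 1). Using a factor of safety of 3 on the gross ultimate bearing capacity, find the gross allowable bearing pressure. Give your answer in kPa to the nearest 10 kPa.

q_all ≈ 250 kPa

Water table at ground surface, so effective unit weight γ' = 20.3 − 9.81 = 10.49 kN/m³ is used throughout; overburden q = 10.49 × 1.98 = 20.77 kPa.
Cohesion term c·N_c·s_c = 109 × 5.14 × 1.3 = 728.34 kPa; surcharge term q·N_q = 20.77 × 1 = 20.77 kPa.
q_ult = 728.34 + 20.77 = 749.11 kPa.
q_all = 749.11 / 3 = 249.7 kPa.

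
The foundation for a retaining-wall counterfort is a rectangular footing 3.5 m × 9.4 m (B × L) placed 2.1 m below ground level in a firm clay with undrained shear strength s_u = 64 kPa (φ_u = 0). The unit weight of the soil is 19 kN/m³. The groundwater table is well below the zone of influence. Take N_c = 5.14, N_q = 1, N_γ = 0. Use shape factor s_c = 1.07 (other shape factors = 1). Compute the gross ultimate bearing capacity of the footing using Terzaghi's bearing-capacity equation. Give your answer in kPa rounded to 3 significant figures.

q_ult ≈ 392 kPa

Effective surcharge at the founding depth q = γ·D_f = 19 × 2.1 = 39.9 kPa.
q_ult = c·N_c·s_c + q·N_q
     = 64 × 5.14 × 1.07 + 39.9 × 1
     = 351.99 + 39.9 = 391.89 kPa.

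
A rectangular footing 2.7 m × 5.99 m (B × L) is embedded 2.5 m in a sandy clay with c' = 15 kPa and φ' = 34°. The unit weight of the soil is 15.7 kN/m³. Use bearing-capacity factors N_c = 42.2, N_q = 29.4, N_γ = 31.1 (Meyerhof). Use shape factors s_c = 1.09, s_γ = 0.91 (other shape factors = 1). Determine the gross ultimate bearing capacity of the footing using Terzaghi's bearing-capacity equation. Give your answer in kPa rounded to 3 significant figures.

q_ult ≈ 2440 kPa

Overburden at base level: q = 15.7 × 2.5 = 39.25 kPa.
Cohesion term c·N_c·s_c = 15 × 42.2 × 1.09 = 689.97 kPa; surcharge term q·N_q = 39.25 × 29.4 = 1154 kPa; self-weight term 0.5·γ·B·N_γ·s_γ = 0.5 × 15.7 × 2.7 × 31.1 × 0.91 = 599.84 kPa.
q_ult = 689.97 + 1154 + 599.84 = 2443.8 kPa.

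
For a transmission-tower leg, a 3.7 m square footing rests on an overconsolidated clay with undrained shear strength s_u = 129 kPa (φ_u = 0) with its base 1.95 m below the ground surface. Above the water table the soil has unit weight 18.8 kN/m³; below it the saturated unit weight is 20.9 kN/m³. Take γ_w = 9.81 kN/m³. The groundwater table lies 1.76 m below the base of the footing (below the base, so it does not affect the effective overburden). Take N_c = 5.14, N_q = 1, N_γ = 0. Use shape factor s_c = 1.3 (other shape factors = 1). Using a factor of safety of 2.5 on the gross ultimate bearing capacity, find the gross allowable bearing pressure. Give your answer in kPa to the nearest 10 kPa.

q_all ≈ 360 kPa

Overburden at base level: q = 18.8 × 1.95 = 36.66 kPa.
Cohesion term c·N_c·s_c = 129 × 5.14 × 1.3 = 861.98 kPa; surcharge term q·N_q = 36.66 × 1 = 36.66 kPa.
q_ult = 861.98 + 36.66 = 898.64 kPa.
q_all = 898.64 / 2.5 = 359.46 kPa.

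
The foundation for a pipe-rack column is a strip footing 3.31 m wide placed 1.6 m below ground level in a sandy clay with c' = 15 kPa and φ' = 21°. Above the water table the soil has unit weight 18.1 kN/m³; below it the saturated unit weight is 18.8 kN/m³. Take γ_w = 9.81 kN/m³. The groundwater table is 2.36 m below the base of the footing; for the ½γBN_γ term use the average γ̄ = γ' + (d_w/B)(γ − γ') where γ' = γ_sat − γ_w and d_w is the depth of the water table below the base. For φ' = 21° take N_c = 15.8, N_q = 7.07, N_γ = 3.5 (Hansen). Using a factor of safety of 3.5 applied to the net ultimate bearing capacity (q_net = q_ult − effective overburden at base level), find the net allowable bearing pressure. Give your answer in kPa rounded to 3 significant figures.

q_all(net) ≈ 144 kPa

Overburden at base level: q = 18.1 × 1.6 = 28.96 kPa.
The water table is 2.36 m below the base (< B = 3.31 m), so the ½γBN_γ term uses γ̄ = γ' + (d_w/B)(γ − γ') = 8.99 + (2.36/3.31)(18.1 − 8.99) = 15.485 kN/m³.
Cohesion term c·N_c = 15 × 15.8 = 237 kPa; surcharge term q·N_q = 28.96 × 7.07 = 204.75 kPa; self-weight term 0.5·γ·B·N_γ = 0.5 × 15.485 × 3.31 × 3.5 = 89.699 kPa.
q_ult = 237 + 204.75 + 89.699 = 531.45 kPa.
Net ultimate: q_net = 531.45 − 28.96 = 502.49 kPa.
q_all(net) = 502.49 / 3.5 = 143.57 kPa.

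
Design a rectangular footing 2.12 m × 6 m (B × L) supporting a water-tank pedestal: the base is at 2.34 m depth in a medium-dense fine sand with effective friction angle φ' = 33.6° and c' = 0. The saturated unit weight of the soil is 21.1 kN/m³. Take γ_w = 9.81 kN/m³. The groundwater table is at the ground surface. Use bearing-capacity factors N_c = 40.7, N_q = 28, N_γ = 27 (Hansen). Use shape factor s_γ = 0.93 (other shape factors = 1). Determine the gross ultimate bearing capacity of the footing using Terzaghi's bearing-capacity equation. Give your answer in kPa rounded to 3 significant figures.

With the water table at the surface the whole profile is submerged: γ' = 21.1 − 9.81 = 11.29 kN/m³, so q = γ'·D_f = 26.419 kPa; the same γ' applies in the ½γBN_γ term.
q_ult = q·N_q + 0.5·γ·B·N_γ·s_γ
     = 26.419 × 28 + 0.5 × 11.29 × 2.12 × 27 × 0.93
     = 739.72 + 300.5 = 1040.2 kPa.

q_ult ≈ 1040 kPa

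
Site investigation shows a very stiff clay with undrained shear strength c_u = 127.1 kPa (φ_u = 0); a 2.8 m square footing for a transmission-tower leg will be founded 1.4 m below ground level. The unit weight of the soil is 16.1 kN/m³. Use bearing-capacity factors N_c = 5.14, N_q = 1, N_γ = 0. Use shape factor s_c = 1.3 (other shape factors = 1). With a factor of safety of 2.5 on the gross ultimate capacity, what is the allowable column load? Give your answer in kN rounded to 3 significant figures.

P_all ≈ 2730 kN

Overburden at base level: q = 16.1 × 1.4 = 22.54 kPa.
Cohesion term c·N_c·s_c = 127.1 × 5.14 × 1.3 = 849.28 kPa; surcharge term q·N_q = 22.54 × 1 = 22.54 kPa.
q_ult = 849.28 + 22.54 = 871.82 kPa.
Gross allowable pressure q_all = 871.82 / 2.5 = 348.73 kPa.
Footing area = 7.84 m², so allowable column load = 348.73 × 7.84 = 2734 kN.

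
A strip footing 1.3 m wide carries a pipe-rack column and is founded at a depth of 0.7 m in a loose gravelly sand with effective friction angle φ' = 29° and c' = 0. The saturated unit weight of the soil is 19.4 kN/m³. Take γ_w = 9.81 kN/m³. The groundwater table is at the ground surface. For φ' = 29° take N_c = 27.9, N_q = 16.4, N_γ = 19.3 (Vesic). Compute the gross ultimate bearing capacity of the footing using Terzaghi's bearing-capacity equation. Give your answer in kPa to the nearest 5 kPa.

γ' = 19.4 − 9.81 = 9.59 kN/m³ (submerged throughout). q = 9.59 × 0.7 = 6.713 kPa; the same γ' applies in the ½γBN_γ term.
q·N_q = 6.713 × 16.4 = 110.09 kPa
0.5·γ·B·N_γ = 0.5 × 9.59 × 1.3 × 19.3 = 120.31 kPa
q_ult = 110.09 + 120.31 = 230.4 kPa.

q_ult ≈ 230 kPa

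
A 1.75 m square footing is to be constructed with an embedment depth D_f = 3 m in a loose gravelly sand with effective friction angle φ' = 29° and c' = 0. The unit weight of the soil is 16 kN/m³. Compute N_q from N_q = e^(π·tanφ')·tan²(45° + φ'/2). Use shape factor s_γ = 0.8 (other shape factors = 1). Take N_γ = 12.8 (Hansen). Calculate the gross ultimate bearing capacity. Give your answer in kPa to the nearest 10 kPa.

q_ult ≈ 930 kPa

tan29° = 0.5543, so N_q = e^(π×0.5543)·tan²(59.5°) = 5.705 × 2.882 = 16.44.
Effective surcharge at the founding depth q = γ·D_f = 16 × 3 = 48 kPa.
q_ult = q·N_q + 0.5·γ·B·N_γ·s_γ
     = 48 × 16.443 + 0.5 × 16 × 1.75 × 12.8 × 0.8
     = 789.28 + 143.36 = 932.64 kPa.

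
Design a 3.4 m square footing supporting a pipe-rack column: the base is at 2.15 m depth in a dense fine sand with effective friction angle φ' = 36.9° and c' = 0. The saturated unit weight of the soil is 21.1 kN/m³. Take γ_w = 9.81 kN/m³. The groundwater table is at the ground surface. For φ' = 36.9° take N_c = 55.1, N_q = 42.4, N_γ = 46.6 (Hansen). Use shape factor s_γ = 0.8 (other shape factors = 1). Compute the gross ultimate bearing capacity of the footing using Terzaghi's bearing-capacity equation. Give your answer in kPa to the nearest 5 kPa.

q_ult ≈ 1745 kPa

Water table at ground surface, so effective unit weight γ' = 21.1 − 9.81 = 11.29 kN/m³ is used throughout; overburden q = 11.29 × 2.15 = 24.274 kPa; the same γ' applies in the ½γBN_γ term.
Surcharge term q·N_q = 24.274 × 42.4 = 1029.2 kPa; self-weight term 0.5·γ·B·N_γ·s_γ = 0.5 × 11.29 × 3.4 × 46.6 × 0.8 = 715.52 kPa.
q_ult = 1029.2 + 715.52 = 1744.7 kPa.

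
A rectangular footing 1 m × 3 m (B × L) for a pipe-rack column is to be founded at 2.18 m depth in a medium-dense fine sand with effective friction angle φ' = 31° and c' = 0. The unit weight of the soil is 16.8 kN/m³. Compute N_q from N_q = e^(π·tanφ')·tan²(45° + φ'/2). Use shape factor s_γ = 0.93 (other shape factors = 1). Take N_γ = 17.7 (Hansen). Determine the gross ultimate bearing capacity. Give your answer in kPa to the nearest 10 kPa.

q_ult ≈ 890 kPa

tan31° = 0.6009, so N_q = e^(π×0.6009)·tan²(60.5°) = 6.604 × 3.124 = 20.63.
q = γ·D_f = 16.8 × 2.18 = 36.624 kPa.
q·N_q = 36.624 × 20.631 = 755.58 kPa
0.5·γ·B·N_γ·s_γ = 0.5 × 16.8 × 1 × 17.7 × 0.93 = 138.27 kPa
q_ult = 755.58 + 138.27 = 893.85 kPa.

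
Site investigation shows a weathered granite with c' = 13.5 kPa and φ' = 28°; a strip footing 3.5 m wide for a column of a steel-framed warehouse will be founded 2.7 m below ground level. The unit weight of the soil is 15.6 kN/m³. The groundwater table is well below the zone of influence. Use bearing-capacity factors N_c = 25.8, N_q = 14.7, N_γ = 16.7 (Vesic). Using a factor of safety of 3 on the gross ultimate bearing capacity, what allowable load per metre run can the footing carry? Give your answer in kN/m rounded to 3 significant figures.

≈ 1660 kN/m

Effective surcharge at the founding depth q = γ·D_f = 15.6 × 2.7 = 42.12 kPa.
q_ult = c·N_c + q·N_q + 0.5·γ·B·N_γ
     = 13.5 × 25.8 + 42.12 × 14.7 + 0.5 × 15.6 × 3.5 × 16.7
     = 348.3 + 619.16 + 455.91 = 1423.4 kPa.
Gross allowable pressure q_all = 1423.4 / 3 = 474.46 kPa.
Allowable wall load = q_all × B = 474.46 × 3.5 = 1660.6 kN per metre run.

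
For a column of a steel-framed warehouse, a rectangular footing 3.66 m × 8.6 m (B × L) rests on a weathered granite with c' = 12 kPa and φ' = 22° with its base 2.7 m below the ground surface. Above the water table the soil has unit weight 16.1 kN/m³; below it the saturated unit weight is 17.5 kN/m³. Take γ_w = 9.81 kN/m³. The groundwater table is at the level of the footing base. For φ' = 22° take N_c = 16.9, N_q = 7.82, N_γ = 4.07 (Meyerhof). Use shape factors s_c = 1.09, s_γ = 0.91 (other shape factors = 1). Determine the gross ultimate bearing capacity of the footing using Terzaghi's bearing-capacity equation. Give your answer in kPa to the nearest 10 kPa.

q_ult ≈ 610 kPa

Effective surcharge at the founding depth q = γ·D_f = 16.1 × 2.7 = 43.47 kPa.
The water table coincides with the base, so in the self-weight term γ → γ' = 7.69 kN/m³.
q_ult = c·N_c·s_c + q·N_q + 0.5·γ·B·N_γ·s_γ
     = 12 × 16.9 × 1.09 + 43.47 × 7.82 + 0.5 × 7.69 × 3.66 × 4.07 × 0.91
     = 221.05 + 339.94 + 52.121 = 613.11 kPa.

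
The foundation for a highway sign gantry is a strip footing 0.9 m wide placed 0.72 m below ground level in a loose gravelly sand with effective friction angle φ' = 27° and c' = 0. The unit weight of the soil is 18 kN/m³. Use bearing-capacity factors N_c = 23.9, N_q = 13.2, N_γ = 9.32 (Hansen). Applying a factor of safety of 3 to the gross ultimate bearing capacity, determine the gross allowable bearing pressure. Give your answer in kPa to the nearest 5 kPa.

Overburden at base level: q = 18 × 0.72 = 12.96 kPa.
Surcharge term q·N_q = 12.96 × 13.2 = 171.07 kPa; self-weight term 0.5·γ·B·N_γ = 0.5 × 18 × 0.9 × 9.32 = 75.492 kPa.
q_ult = 171.07 + 75.492 = 246.56 kPa.
q_all = q_ult / FS = 246.56 / 3 = 82.188 kPa.

q_all ≈ 80 kPa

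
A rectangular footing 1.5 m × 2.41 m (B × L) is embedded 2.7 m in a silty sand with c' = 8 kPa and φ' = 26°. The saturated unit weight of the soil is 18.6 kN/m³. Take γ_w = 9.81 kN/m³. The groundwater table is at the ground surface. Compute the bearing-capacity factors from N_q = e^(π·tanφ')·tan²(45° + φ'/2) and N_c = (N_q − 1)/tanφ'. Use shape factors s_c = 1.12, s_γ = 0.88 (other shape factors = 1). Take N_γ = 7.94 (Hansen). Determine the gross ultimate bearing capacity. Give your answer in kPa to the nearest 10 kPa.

tan26° = 0.4877, so N_q = e^(π×0.4877)·tan²(58°) = 4.629 × 2.561 = 11.85.
N_c = (11.85 − 1)/tan26° = 22.25.
With the water table at the surface the whole profile is submerged: γ' = 18.6 − 9.81 = 8.79 kN/m³, so q = γ'·D_f = 23.733 kPa; the same γ' applies in the ½γBN_γ term.
q_ult = c·N_c·s_c + q·N_q + 0.5·γ·B·N_γ·s_γ
     = 8 × 22.254 × 1.12 + 23.733 × 11.854 + 0.5 × 8.79 × 1.5 × 7.94 × 0.88
     = 199.4 + 281.34 + 46.063 = 526.8 kPa.

q_ult ≈ 530 kPa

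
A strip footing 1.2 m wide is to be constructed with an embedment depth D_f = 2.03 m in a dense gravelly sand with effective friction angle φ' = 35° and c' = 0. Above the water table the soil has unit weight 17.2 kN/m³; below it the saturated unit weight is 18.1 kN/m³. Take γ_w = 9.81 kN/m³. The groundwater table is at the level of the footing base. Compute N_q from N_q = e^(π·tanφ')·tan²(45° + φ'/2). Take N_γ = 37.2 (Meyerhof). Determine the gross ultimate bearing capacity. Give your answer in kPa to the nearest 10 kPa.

tan35° = 0.7002, so N_q = e^(π×0.7002)·tan²(62.5°) = 9.023 × 3.69 = 33.3.
q = γ·D_f = 17.2 × 2.03 = 34.916 kPa.
For the ½γBN_γ term take γ' = 18.1 − 9.81 = 8.29 kN/m³ (soil below base is submerged).
q·N_q = 34.916 × 33.296 = 1162.6 kPa
0.5·γ·B·N_γ = 0.5 × 8.29 × 1.2 × 37.2 = 185.03 kPa
q_ult = 1162.6 + 185.03 = 1347.6 kPa.

q_ult ≈ 1350 kPa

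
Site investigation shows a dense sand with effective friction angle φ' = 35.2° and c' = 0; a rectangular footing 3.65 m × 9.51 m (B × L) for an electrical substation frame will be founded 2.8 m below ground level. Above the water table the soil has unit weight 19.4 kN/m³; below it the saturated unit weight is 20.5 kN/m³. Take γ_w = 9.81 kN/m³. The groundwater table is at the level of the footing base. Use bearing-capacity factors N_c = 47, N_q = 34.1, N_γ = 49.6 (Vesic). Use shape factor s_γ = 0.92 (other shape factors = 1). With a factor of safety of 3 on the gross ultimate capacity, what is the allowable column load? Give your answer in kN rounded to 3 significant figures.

q = γ·D_f = 19.4 × 2.8 = 54.32 kPa.
For the ½γBN_γ term take γ' = 20.5 − 9.81 = 10.69 kN/m³ (soil below base is submerged).
q·N_q = 54.32 × 34.1 = 1852.3 kPa
0.5·γ·B·N_γ·s_γ = 0.5 × 10.69 × 3.65 × 49.6 × 0.92 = 890.25 kPa
q_ult = 1852.3 + 890.25 = 2742.6 kPa.
Gross allowable pressure q_all = 2742.6 / 3 = 914.19 kPa.
Footing area = 34.7115 m², so allowable column load = 914.19 × 34.7115 = 31733 kN.

P_all ≈ 31700 kN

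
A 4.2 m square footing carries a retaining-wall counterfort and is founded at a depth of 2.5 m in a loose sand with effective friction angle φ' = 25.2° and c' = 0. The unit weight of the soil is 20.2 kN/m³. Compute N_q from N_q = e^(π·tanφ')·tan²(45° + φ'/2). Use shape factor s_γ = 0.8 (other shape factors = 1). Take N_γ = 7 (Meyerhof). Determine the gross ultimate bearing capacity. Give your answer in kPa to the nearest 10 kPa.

tan25.2° = 0.4706, so N_q = e^(π×0.4706)·tan²(57.6°) = 4.386 × 2.483 = 10.89.
Overburden at base level: q = 20.2 × 2.5 = 50.5 kPa.
Surcharge term q·N_q = 50.5 × 10.889 = 549.91 kPa; self-weight term 0.5·γ·B·N_γ·s_γ = 0.5 × 20.2 × 4.2 × 7 × 0.8 = 237.55 kPa.
q_ult = 549.91 + 237.55 = 787.46 kPa.

q_ult ≈ 790 kPa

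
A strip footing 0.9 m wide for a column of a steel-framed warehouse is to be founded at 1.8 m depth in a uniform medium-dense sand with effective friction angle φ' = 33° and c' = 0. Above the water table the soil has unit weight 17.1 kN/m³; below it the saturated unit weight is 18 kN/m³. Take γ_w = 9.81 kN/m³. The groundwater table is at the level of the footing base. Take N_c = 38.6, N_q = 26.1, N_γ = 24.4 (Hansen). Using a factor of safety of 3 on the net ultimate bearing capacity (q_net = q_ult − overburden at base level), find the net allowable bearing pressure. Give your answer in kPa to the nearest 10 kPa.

q_all(net) ≈ 290 kPa

Effective surcharge at the founding depth q = γ·D_f = 17.1 × 1.8 = 30.78 kPa.
The water table coincides with the base, so in the self-weight term γ → γ' = 8.19 kN/m³.
q_ult = q·N_q + 0.5·γ·B·N_γ
     = 30.78 × 26.1 + 0.5 × 8.19 × 0.9 × 24.4
     = 803.36 + 89.926 = 893.28 kPa.
q_net = 893.28 − 30.78 = 862.5 kPa.
q_all(net) = 862.5 / 3 = 287.5 kPa.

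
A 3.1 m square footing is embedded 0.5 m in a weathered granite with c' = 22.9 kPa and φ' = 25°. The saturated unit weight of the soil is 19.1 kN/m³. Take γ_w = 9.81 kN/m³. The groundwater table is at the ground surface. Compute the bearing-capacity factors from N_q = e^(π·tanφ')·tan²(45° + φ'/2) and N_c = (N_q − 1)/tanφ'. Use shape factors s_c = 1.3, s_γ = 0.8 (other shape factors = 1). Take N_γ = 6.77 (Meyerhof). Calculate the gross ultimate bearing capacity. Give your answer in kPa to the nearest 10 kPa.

tan25° = 0.4663, so N_q = e^(π×0.4663)·tan²(57.5°) = 4.327 × 2.464 = 10.66.
N_c = (10.66 − 1)/tan25° = 20.72.
γ' = 19.1 − 9.81 = 9.29 kN/m³ (submerged throughout). q = 9.29 × 0.5 = 4.645 kPa; the same γ' applies in the ½γBN_γ term.
c·N_c·s_c = 22.9 × 20.721 × 1.3 = 616.85 kPa
q·N_q = 4.645 × 10.662 = 49.526 kPa
0.5·γ·B·N_γ·s_γ = 0.5 × 9.29 × 3.1 × 6.77 × 0.8 = 77.988 kPa
q_ult = 616.85 + 49.526 + 77.988 = 744.36 kPa.

q_ult ≈ 740 kPa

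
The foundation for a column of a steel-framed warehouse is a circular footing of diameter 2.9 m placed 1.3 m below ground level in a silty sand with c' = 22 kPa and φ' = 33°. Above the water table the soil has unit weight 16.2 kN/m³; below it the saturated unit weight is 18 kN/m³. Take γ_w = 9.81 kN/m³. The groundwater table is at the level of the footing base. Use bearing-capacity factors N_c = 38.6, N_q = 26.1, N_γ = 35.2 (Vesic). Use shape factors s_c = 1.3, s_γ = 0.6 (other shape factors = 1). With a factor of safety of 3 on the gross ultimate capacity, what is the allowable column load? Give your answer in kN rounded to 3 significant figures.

Effective surcharge at the founding depth q = γ·D_f = 16.2 × 1.3 = 21.06 kPa.
The water table coincides with the base, so in the self-weight term γ → γ' = 8.19 kN/m³.
q_ult = c·N_c·s_c + q·N_q + 0.5·γ·B·N_γ·s_γ
     = 22 × 38.6 × 1.3 + 21.06 × 26.1 + 0.5 × 8.19 × 2.9 × 35.2 × 0.6
     = 1104 + 549.67 + 250.81 = 1904.4 kPa.
Gross allowable pressure q_all = 1904.4 / 3 = 634.81 kPa.
Footing area = 6.6052 m², so allowable column load = 634.81 × 6.6052 = 4193.1 kN.

P_all ≈ 4190 kN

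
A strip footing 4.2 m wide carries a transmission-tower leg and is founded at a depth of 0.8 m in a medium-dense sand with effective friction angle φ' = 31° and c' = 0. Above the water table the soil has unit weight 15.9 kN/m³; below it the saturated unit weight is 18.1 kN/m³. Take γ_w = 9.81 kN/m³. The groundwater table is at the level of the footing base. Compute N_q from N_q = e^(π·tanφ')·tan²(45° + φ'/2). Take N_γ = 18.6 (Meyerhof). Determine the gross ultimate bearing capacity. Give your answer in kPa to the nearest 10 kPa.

tan31° = 0.6009, so N_q = e^(π×0.6009)·tan²(60.5°) = 6.604 × 3.124 = 20.63.
Effective surcharge at the founding depth q = γ·D_f = 15.9 × 0.8 = 12.72 kPa.
The water table coincides with the base, so in the self-weight term γ → γ' = 8.29 kN/m³.
q_ult = q·N_q + 0.5·γ·B·N_γ
     = 12.72 × 20.631 + 0.5 × 8.29 × 4.2 × 18.6
     = 262.42 + 323.81 = 586.23 kPa.

q_ult ≈ 590 kPa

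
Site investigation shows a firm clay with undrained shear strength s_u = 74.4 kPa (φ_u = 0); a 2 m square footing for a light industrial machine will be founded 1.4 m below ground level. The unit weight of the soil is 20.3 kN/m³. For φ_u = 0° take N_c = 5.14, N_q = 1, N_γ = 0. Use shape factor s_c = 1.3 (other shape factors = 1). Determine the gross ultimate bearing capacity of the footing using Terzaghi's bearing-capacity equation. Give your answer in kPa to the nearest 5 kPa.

q_ult ≈ 525 kPa

q = γ·D_f = 20.3 × 1.4 = 28.42 kPa.
c·N_c·s_c = 74.4 × 5.14 × 1.3 = 497.14 kPa
q·N_q = 28.42 × 1 = 28.42 kPa
q_ult = 497.14 + 28.42 = 525.56 kPa.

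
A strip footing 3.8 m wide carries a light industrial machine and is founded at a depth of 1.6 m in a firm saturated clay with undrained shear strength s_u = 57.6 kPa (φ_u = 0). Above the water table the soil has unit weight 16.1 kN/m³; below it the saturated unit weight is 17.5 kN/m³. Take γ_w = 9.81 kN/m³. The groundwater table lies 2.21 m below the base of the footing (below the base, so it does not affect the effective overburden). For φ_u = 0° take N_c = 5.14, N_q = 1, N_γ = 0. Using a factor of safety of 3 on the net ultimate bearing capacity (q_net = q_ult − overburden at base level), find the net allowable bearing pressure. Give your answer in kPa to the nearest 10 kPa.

q = γ·D_f = 16.1 × 1.6 = 25.76 kPa.
c·N_c = 57.6 × 5.14 = 296.06 kPa
q·N_q = 25.76 × 1 = 25.76 kPa
q_ult = 296.06 + 25.76 = 321.82 kPa.
q_net = 321.82 − 25.76 = 296.06 kPa.
q_all(net) = 296.06 / 3 = 98.688 kPa.

q_all(net) ≈ 100 kPa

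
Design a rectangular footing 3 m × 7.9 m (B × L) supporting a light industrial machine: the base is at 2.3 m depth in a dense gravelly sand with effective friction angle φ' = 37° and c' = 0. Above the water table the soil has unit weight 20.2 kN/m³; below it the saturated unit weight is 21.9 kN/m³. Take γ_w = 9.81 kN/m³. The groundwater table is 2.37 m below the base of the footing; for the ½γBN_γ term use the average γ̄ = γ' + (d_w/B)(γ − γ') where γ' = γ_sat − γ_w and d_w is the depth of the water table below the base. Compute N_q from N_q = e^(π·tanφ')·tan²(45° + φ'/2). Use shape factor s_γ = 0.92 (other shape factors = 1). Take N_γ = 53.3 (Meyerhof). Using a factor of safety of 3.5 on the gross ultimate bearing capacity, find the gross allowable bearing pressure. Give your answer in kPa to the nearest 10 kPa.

q_all ≈ 960 kPa

N_q = e^(π·tan37°)·tan²(63.5°) = 42.92.
Overburden at base level: q = 20.2 × 2.3 = 46.46 kPa.
The water table is 2.37 m below the base (< B = 3 m), so the ½γBN_γ term uses γ̄ = γ' + (d_w/B)(γ − γ') = 12.09 + (2.37/3)(20.2 − 12.09) = 18.497 kN/m³.
Surcharge term q·N_q = 46.46 × 42.92 = 1994.1 kPa; self-weight term 0.5·γ·B·N_γ·s_γ = 0.5 × 18.497 × 3 × 53.3 × 0.92 = 1360.5 kPa.
q_ult = 1994.1 + 1360.5 = 3354.6 kPa.
q_all = 3354.6 / 3.5 = 958.45 kPa.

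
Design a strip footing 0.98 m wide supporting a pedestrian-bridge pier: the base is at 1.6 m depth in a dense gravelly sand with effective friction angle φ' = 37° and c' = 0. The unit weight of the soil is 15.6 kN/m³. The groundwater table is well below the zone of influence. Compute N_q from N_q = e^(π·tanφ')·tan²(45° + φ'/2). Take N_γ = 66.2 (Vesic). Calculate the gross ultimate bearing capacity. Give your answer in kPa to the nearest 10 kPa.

q_ult ≈ 1580 kPa

tan37° = 0.7536, so N_q = e^(π×0.7536)·tan²(63.5°) = 10.669 × 4.023 = 42.92.
Overburden at base level: q = 15.6 × 1.6 = 24.96 kPa.
Surcharge term q·N_q = 24.96 × 42.92 = 1071.3 kPa; self-weight term 0.5·γ·B·N_γ = 0.5 × 15.6 × 0.98 × 66.2 = 506.03 kPa.
q_ult = 1071.3 + 506.03 = 1577.3 kPa.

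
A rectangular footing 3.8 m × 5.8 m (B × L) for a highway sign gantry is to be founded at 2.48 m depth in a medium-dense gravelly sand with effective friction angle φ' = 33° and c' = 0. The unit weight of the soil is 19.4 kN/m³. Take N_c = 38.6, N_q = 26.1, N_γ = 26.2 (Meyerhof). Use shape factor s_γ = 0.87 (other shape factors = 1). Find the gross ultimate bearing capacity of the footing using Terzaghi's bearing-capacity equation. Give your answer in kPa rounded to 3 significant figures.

q = γ·D_f = 19.4 × 2.48 = 48.112 kPa.
q·N_q = 48.112 × 26.1 = 1255.7 kPa
0.5·γ·B·N_γ·s_γ = 0.5 × 19.4 × 3.8 × 26.2 × 0.87 = 840.19 kPa
q_ult = 1255.7 + 840.19 = 2095.9 kPa.

q_ult ≈ 2100 kPa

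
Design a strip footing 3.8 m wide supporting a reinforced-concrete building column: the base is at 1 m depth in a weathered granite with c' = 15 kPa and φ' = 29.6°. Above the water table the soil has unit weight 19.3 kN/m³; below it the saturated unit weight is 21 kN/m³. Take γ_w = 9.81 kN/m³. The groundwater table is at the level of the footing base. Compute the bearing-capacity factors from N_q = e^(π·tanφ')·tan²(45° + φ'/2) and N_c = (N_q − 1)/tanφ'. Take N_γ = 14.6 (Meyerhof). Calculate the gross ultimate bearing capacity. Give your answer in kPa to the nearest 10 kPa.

q_ult ≈ 1090 kPa

tan29.6° = 0.5681, so N_q = e^(π×0.5681)·tan²(59.8°) = 5.958 × 2.952 = 17.59.
N_c = (17.59 − 1)/tan29.6° = 29.2.
q = γ·D_f = 19.3 × 1 = 19.3 kPa.
For the ½γBN_γ term take γ' = 21 − 9.81 = 11.19 kN/m³ (soil below base is submerged).
c·N_c = 15 × 29.199 = 437.99 kPa
q·N_q = 19.3 × 17.588 = 339.44 kPa
0.5·γ·B·N_γ = 0.5 × 11.19 × 3.8 × 14.6 = 310.41 kPa
q_ult = 437.99 + 339.44 + 310.41 = 1087.8 kPa.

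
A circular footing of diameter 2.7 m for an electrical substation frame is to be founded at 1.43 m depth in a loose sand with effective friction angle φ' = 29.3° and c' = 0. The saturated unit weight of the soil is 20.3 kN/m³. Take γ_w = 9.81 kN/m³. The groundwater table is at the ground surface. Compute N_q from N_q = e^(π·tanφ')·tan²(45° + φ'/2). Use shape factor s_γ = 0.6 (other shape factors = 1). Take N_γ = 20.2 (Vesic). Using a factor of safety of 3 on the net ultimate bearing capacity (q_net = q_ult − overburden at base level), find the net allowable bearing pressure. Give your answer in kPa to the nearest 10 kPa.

N_q = e^(π·tan29.3°)·tan²(59.65°) = 17.
Water table at ground surface, so effective unit weight γ' = 20.3 − 9.81 = 10.49 kN/m³ is used throughout; overburden q = 10.49 × 1.43 = 15.001 kPa; the same γ' applies in the ½γBN_γ term.
Surcharge term q·N_q = 15.001 × 17.004 = 255.08 kPa; self-weight term 0.5·γ·B·N_γ·s_γ = 0.5 × 10.49 × 2.7 × 20.2 × 0.6 = 171.64 kPa.
q_ult = 255.08 + 171.64 = 426.72 kPa.
q_net = 426.72 − 15.001 = 411.72 kPa.
q_all(net) = 411.72 / 3 = 137.24 kPa.

q_all(net) ≈ 140 kPa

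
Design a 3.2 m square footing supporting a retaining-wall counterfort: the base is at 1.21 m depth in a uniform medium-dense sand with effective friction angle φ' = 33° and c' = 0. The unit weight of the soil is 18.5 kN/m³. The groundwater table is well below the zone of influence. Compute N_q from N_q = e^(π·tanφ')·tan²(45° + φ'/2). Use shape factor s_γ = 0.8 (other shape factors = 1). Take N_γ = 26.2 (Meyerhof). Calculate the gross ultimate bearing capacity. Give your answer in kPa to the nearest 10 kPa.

q_ult ≈ 1200 kPa

tan33° = 0.6494, so N_q = e^(π×0.6494)·tan²(61.5°) = 7.692 × 3.392 = 26.09.
Overburden at base level: q = 18.5 × 1.21 = 22.385 kPa.
Surcharge term q·N_q = 22.385 × 26.092 = 584.07 kPa; self-weight term 0.5·γ·B·N_γ·s_γ = 0.5 × 18.5 × 3.2 × 26.2 × 0.8 = 620.42 kPa.
q_ult = 584.07 + 620.42 = 1204.5 kPa.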